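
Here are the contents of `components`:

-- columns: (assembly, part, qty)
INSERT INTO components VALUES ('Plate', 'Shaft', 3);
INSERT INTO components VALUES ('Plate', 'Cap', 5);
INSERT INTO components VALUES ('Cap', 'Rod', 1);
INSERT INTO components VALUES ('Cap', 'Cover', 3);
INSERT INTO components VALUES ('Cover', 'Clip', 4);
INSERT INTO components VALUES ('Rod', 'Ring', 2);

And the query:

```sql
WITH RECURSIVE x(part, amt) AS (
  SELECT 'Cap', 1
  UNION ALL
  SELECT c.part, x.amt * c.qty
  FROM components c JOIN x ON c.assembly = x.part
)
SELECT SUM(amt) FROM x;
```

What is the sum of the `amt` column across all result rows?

19

Base: (Cap, amt=1).
Iteration 1: components of {Cap} -> Cover = 1*3 = 3, Rod = 1*1 = 1.
Iteration 2: components of {Cover,Rod} -> Clip = 3*4 = 12, Ring = 1*2 = 2.
Iteration 3: no further components; recursion stops.
SUM(amt) = 1 + 1 + 3 + 2 + 12 = 19.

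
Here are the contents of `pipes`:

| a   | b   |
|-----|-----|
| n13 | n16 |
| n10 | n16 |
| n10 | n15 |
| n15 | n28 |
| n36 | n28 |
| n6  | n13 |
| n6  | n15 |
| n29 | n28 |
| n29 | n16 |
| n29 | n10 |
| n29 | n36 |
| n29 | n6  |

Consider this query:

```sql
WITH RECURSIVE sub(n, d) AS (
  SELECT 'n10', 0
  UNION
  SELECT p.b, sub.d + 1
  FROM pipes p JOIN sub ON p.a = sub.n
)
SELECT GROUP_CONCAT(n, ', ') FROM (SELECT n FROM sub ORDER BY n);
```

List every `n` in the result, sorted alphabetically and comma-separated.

Base: (n10, d=0).
Iteration 1: edges from {n10} -> (n15, d=1), (n16, d=1).
Iteration 2: edges from {n15,n16} -> (n28, d=2).
Iteration 3: no outgoing edges from {n28}; recursion stops.

n10, n15, n16, n28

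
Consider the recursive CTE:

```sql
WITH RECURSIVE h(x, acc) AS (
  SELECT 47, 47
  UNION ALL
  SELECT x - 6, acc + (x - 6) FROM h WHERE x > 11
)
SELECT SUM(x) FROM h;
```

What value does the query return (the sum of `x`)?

Base: x=47, acc=47.
Iteration 1: 47 > 11 holds -> x = 47 - 6 = 41, acc = 47 + 41 = 88.
Iteration 2: 41 > 11 holds -> x = 41 - 6 = 35, acc = 88 + 35 = 123.
Iteration 3: 35 > 11 holds -> x = 35 - 6 = 29, acc = 123 + 29 = 152.
Iteration 4: 29 > 11 holds -> x = 29 - 6 = 23, acc = 152 + 23 = 175.
Iteration 5: 23 > 11 holds -> x = 23 - 6 = 17, acc = 175 + 17 = 192.
Iteration 6: 17 > 11 holds -> x = 17 - 6 = 11, acc = 192 + 11 = 203.
Iteration 7: 11 > 11 fails; recursion stops.
SUM(x) = 47 + 41 + 35 + 29 + 23 + 17 + 11 = 203.

203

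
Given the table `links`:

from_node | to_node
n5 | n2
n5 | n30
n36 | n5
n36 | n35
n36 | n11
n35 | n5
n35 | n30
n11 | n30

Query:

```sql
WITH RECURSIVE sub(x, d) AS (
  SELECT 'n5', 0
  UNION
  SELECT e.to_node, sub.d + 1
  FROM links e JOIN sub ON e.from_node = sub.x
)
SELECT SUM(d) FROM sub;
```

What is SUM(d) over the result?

Base: (n5, d=0).
Iteration 1: edges from {n5} -> (n2, d=1), (n30, d=1).
Iteration 2: no outgoing edges from {n2,n30}; recursion stops.
SUM(d) = 0 + 1 + 1 = 2.

2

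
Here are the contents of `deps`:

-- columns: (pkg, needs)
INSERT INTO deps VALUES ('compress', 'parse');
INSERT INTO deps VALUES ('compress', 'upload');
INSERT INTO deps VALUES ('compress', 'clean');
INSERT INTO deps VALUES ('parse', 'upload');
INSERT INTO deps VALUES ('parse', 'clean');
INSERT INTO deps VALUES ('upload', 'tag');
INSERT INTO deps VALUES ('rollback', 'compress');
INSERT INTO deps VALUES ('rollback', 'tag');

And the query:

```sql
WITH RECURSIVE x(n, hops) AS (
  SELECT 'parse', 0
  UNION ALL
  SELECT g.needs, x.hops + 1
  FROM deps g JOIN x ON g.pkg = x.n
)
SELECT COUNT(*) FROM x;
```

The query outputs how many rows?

4

Base: (parse, hops=0).
Iteration 1: edges from {parse} -> (clean, hops=1), (upload, hops=1).
Iteration 2: edges from {clean,upload} -> (tag, hops=2).
Iteration 3: no outgoing edges from {tag}; recursion stops.
Total rows emitted: 4.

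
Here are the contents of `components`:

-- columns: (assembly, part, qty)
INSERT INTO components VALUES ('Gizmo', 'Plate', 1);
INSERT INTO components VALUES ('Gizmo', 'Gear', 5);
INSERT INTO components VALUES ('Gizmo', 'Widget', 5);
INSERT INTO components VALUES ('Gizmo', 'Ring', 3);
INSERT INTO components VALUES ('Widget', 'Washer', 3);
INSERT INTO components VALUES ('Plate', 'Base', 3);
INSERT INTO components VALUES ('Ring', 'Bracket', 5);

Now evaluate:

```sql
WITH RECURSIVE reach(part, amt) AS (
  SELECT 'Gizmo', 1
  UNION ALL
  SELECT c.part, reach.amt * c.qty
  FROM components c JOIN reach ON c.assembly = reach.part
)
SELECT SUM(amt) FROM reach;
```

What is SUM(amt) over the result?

48

Base: (Gizmo, amt=1).
Iteration 1: components of {Gizmo} -> Gear = 1*5 = 5, Plate = 1*1 = 1, Ring = 1*3 = 3, Widget = 1*5 = 5.
Iteration 2: components of {Gear,Plate,Ring,Widget} -> Base = 1*3 = 3, Bracket = 3*5 = 15, Washer = 5*3 = 15.
Iteration 3: no further components; recursion stops.
SUM(amt) = 1 + 1 + 5 + 5 + 3 + 3 + 15 + 15 = 48.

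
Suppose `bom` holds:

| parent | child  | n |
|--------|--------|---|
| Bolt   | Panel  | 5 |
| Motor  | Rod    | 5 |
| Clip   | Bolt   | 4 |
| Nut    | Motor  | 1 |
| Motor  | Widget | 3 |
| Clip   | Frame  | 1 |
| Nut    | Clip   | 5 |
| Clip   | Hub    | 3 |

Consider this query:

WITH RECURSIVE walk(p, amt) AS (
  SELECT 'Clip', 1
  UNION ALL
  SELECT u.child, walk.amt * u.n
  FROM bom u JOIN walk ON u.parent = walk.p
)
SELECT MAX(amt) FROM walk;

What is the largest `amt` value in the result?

Base: (Clip, amt=1).
Iteration 1: components of {Clip} -> Bolt = 1*4 = 4, Frame = 1*1 = 1, Hub = 1*3 = 3.
Iteration 2: components of {Bolt,Frame,Hub} -> Panel = 4*5 = 20.
Iteration 3: no further components; recursion stops.
amt values: 1, 4, 3, 1, 20; the maximum is 20.

20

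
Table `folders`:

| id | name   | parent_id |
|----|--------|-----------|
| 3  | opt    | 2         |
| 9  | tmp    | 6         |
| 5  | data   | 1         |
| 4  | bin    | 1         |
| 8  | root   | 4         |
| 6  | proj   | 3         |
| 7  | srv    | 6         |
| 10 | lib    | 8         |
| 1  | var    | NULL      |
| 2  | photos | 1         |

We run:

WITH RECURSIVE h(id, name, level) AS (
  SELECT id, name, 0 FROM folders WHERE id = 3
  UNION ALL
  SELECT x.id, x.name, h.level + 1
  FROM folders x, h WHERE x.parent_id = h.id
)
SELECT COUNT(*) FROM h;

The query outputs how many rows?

4

Base: id=3 (opt) at level 0.
Iteration 1: rows with parent_id in {3} -> proj (id 6, level 1).
Iteration 2: rows with parent_id in {6} -> srv (id 7, level 2), tmp (id 9, level 2).
Iteration 3: no rows with parent_id in {7,9}; recursion stops.
Total rows emitted: 4.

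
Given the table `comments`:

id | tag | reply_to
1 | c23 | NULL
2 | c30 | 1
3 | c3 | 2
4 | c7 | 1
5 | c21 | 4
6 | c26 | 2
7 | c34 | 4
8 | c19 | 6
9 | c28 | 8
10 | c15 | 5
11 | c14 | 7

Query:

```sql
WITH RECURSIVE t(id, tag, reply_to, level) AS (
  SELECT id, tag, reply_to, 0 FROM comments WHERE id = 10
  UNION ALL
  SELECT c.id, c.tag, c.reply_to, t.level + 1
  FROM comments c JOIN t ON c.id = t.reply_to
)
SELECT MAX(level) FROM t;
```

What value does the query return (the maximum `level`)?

3

Base: id=10 (c15), reply_to=5, level 0.
Iteration 1: join on id=5 -> c21 (id 5, reply_to=4, level 1).
Iteration 2: join on id=4 -> c7 (id 4, reply_to=1, level 2).
Iteration 3: join on id=1 -> c23 (id 1, reply_to=NULL, level 3).
Iteration 4: reply_to is NULL; no match; recursion stops.
level values: 0, 1, 2, 3; the maximum is 3.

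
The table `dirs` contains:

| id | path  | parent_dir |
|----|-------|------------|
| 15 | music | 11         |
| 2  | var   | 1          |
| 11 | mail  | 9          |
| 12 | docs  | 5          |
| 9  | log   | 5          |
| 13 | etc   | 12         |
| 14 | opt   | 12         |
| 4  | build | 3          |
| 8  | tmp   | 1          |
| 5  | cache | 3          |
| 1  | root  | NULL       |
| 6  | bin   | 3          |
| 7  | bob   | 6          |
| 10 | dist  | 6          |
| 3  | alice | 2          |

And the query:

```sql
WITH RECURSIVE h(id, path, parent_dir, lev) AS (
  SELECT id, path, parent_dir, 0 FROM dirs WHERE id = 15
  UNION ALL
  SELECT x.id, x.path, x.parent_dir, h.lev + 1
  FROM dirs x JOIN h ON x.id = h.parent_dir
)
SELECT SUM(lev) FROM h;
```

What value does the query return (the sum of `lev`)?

21

Base: id=15 (music), parent_dir=11, lev 0.
Iteration 1: join on id=11 -> mail (id 11, parent_dir=9, lev 1).
Iteration 2: join on id=9 -> log (id 9, parent_dir=5, lev 2).
Iteration 3: join on id=5 -> cache (id 5, parent_dir=3, lev 3).
Iteration 4: join on id=3 -> alice (id 3, parent_dir=2, lev 4).
Iteration 5: join on id=2 -> var (id 2, parent_dir=1, lev 5).
Iteration 6: join on id=1 -> root (id 1, parent_dir=NULL, lev 6).
Iteration 7: parent_dir is NULL; no match; recursion stops.
SUM(lev) = 0 + 1 + 2 + 3 + 4 + 5 + 6 = 21.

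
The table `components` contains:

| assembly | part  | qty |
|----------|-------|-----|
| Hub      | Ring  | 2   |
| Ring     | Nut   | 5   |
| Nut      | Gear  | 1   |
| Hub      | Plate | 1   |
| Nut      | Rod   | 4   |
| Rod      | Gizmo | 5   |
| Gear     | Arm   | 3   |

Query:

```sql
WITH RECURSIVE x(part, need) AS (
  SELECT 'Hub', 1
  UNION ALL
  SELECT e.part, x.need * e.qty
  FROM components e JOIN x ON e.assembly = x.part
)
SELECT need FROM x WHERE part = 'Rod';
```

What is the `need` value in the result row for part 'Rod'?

40

Base: (Hub, need=1).
Iteration 1: components of {Hub} -> Plate = 1*1 = 1, Ring = 1*2 = 2.
Iteration 2: components of {Plate,Ring} -> Nut = 2*5 = 10.
Iteration 3: components of {Nut} -> Gear = 10*1 = 10, Rod = 10*4 = 40.
Iteration 4: components of {Gear,Rod} -> Arm = 10*3 = 30, Gizmo = 40*5 = 200.
Iteration 5: no further components; recursion stops.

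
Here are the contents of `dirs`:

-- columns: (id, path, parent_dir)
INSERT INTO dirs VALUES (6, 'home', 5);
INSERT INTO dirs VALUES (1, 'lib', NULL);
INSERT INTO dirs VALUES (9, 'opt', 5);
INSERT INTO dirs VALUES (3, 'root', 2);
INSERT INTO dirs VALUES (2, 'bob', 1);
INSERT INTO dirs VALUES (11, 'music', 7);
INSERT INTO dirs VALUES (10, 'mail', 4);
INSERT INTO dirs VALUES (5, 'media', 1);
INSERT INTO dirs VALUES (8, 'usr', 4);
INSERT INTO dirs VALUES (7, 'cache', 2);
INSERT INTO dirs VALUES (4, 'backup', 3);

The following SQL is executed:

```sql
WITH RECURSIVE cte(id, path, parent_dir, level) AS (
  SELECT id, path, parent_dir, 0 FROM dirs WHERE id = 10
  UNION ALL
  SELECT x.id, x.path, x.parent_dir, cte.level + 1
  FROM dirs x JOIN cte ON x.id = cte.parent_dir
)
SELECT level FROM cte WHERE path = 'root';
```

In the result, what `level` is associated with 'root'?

Base: id=10 (mail), parent_dir=4, level 0.
Iteration 1: join on id=4 -> backup (id 4, parent_dir=3, level 1).
Iteration 2: join on id=3 -> root (id 3, parent_dir=2, level 2).
Iteration 3: join on id=2 -> bob (id 2, parent_dir=1, level 3).
Iteration 4: join on id=1 -> lib (id 1, parent_dir=NULL, level 4).
Iteration 5: parent_dir is NULL; no match; recursion stops.

2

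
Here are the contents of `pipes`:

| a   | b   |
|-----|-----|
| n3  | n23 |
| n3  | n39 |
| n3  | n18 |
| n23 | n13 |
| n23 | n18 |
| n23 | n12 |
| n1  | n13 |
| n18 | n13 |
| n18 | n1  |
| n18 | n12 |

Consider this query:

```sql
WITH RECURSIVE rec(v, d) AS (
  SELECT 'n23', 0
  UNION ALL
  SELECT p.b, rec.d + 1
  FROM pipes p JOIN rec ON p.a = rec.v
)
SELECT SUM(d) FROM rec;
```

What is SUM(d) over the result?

Base: (n23, d=0).
Iteration 1: edges from {n23} -> (n12, d=1), (n13, d=1), (n18, d=1).
Iteration 2: edges from {n12,n13,n18} -> (n1, d=2), (n12, d=2), (n13, d=2).
Iteration 3: edges from {n1,n12,n13} -> (n13, d=3).
Iteration 4: no outgoing edges from {n13}; recursion stops.
SUM(d) = 0 + 1 + 1 + 1 + 2 + 2 + 2 + 3 = 12.

12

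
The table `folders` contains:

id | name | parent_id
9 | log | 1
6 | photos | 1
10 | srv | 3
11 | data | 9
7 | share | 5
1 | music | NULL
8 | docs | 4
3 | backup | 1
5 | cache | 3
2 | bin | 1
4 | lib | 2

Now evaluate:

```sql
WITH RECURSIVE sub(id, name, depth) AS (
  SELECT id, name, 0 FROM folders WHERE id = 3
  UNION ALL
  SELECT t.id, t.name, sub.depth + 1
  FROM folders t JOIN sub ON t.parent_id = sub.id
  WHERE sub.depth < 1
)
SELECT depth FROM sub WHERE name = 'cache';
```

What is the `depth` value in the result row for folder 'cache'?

1

Base: id=3 (backup) at depth 0.
Iteration 1: rows with parent_id in {3} -> cache (id 5, depth 1), srv (id 10, depth 1).
Iteration 2: depth < 1 fails for all current rows; recursion stops.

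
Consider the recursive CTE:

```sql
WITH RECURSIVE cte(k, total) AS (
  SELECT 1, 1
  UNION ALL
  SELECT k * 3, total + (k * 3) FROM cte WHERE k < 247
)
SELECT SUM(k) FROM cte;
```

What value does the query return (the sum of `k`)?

Base: k=1, total=1.
Iteration 1: 1 < 247 holds -> k = 1 * 3 = 3, total = 1 + 3 = 4.
Iteration 2: 3 < 247 holds -> k = 3 * 3 = 9, total = 4 + 9 = 13.
Iteration 3: 9 < 247 holds -> k = 9 * 3 = 27, total = 13 + 27 = 40.
Iteration 4: 27 < 247 holds -> k = 27 * 3 = 81, total = 40 + 81 = 121.
Iteration 5: 81 < 247 holds -> k = 81 * 3 = 243, total = 121 + 243 = 364.
Iteration 6: 243 < 247 holds -> k = 243 * 3 = 729, total = 364 + 729 = 1093.
Iteration 7: 729 < 247 fails; recursion stops.
SUM(k) = 1 + 3 + 9 + 27 + 81 + 243 + 729 = 1093.

1093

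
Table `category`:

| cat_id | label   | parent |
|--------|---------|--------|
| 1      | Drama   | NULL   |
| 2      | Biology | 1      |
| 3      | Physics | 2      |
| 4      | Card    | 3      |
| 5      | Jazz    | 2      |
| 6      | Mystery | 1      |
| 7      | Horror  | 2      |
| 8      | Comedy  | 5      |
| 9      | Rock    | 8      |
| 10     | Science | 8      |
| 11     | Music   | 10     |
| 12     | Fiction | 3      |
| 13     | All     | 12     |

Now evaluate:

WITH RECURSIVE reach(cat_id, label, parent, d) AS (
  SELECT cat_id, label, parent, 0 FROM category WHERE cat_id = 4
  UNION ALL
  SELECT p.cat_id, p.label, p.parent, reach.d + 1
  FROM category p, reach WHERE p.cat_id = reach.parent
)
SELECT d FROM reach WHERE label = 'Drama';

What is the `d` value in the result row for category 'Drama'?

3

Base: cat_id=4 (Card), parent=3, d 0.
Iteration 1: join on cat_id=3 -> Physics (id 3, parent=2, d 1).
Iteration 2: join on cat_id=2 -> Biology (id 2, parent=1, d 2).
Iteration 3: join on cat_id=1 -> Drama (id 1, parent=NULL, d 3).
Iteration 4: parent is NULL; no match; recursion stops.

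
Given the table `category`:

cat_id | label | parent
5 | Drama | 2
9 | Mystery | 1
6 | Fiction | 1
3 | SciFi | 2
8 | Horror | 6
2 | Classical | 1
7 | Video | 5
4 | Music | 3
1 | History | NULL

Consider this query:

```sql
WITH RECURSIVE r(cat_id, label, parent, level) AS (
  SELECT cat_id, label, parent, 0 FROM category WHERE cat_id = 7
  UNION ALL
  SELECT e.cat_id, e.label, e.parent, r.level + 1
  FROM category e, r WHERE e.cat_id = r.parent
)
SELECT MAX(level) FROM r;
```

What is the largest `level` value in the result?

3

Base: cat_id=7 (Video), parent=5, level 0.
Iteration 1: join on cat_id=5 -> Drama (id 5, parent=2, level 1).
Iteration 2: join on cat_id=2 -> Classical (id 2, parent=1, level 2).
Iteration 3: join on cat_id=1 -> History (id 1, parent=NULL, level 3).
Iteration 4: parent is NULL; no match; recursion stops.
level values: 0, 1, 2, 3; the maximum is 3.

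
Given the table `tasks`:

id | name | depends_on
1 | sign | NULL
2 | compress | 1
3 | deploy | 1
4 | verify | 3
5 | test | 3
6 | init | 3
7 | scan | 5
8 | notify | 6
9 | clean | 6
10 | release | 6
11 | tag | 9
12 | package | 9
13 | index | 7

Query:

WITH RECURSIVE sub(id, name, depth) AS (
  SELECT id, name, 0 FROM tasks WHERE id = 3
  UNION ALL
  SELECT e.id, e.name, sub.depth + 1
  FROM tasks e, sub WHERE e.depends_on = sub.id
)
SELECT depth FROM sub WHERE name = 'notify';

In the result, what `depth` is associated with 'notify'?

Base: id=3 (deploy) at depth 0.
Iteration 1: rows with depends_on in {3} -> verify (id 4, depth 1), test (id 5, depth 1), init (id 6, depth 1).
Iteration 2: rows with depends_on in {4,5,6} -> scan (id 7, depth 2), notify (id 8, depth 2), clean (id 9, depth 2), release (id 10, depth 2).
Iteration 3: rows with depends_on in {7,8,9,10} -> tag (id 11, depth 3), package (id 12, depth 3), index (id 13, depth 3).
Iteration 4: no rows with depends_on in {11,12,13}; recursion stops.

2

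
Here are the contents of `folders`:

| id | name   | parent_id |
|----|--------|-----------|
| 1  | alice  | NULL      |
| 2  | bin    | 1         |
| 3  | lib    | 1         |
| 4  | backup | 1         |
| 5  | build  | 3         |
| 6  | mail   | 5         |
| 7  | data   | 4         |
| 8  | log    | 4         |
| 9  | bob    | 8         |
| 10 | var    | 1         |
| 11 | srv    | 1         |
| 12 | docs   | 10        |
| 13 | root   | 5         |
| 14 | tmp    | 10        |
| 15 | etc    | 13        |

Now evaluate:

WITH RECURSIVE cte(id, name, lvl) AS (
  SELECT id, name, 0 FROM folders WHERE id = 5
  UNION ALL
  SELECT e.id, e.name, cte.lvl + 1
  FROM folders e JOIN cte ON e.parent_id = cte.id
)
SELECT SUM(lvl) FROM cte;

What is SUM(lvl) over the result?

Base: id=5 (build) at lvl 0.
Iteration 1: rows with parent_id in {5} -> mail (id 6, lvl 1), root (id 13, lvl 1).
Iteration 2: rows with parent_id in {6,13} -> etc (id 15, lvl 2).
Iteration 3: no rows with parent_id in {15}; recursion stops.
SUM(lvl) = 0 + 1 + 1 + 2 = 4.

4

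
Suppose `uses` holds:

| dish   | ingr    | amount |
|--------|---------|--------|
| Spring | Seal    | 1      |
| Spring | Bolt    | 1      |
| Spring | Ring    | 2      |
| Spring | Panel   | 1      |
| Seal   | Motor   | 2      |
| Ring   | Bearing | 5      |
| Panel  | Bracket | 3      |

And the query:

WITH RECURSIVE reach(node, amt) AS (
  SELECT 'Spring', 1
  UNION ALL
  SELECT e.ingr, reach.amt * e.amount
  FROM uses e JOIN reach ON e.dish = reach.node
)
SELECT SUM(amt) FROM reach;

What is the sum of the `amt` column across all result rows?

Base: (Spring, amt=1).
Iteration 1: components of {Spring} -> Bolt = 1*1 = 1, Panel = 1*1 = 1, Ring = 1*2 = 2, Seal = 1*1 = 1.
Iteration 2: components of {Bolt,Panel,Ring,Seal} -> Bearing = 2*5 = 10, Bracket = 1*3 = 3, Motor = 1*2 = 2.
Iteration 3: no further components; recursion stops.
SUM(amt) = 1 + 1 + 1 + 2 + 1 + 2 + 10 + 3 = 21.

21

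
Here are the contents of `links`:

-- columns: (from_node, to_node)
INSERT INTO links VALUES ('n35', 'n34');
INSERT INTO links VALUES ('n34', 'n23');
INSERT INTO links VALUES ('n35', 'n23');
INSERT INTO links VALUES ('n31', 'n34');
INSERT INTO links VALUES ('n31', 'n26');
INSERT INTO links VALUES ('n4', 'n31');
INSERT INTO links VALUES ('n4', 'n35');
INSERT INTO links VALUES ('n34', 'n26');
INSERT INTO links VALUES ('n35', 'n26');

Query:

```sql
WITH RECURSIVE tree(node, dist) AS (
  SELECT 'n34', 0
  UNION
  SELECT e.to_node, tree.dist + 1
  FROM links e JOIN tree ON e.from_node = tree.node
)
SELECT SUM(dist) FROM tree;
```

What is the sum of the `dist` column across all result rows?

2

Base: (n34, dist=0).
Iteration 1: edges from {n34} -> (n23, dist=1), (n26, dist=1).
Iteration 2: no outgoing edges from {n23,n26}; recursion stops.
SUM(dist) = 0 + 1 + 1 = 2.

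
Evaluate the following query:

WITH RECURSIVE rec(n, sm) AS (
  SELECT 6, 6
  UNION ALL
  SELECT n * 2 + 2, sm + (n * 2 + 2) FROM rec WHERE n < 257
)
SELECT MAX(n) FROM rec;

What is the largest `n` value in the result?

510

Base: n=6, sm=6.
Iteration 1: 6 < 257 holds -> n = 6 * 2 + 2 = 14, sm = 6 + 14 = 20.
Iteration 2: 14 < 257 holds -> n = 14 * 2 + 2 = 30, sm = 20 + 30 = 50.
Iteration 3: 30 < 257 holds -> n = 30 * 2 + 2 = 62, sm = 50 + 62 = 112.
Iteration 4: 62 < 257 holds -> n = 62 * 2 + 2 = 126, sm = 112 + 126 = 238.
Iteration 5: 126 < 257 holds -> n = 126 * 2 + 2 = 254, sm = 238 + 254 = 492.
Iteration 6: 254 < 257 holds -> n = 254 * 2 + 2 = 510, sm = 492 + 510 = 1002.
Iteration 7: 510 < 257 fails; recursion stops.
n values: 6, 14, 30, 62, 126, 254, 510; the maximum is 510.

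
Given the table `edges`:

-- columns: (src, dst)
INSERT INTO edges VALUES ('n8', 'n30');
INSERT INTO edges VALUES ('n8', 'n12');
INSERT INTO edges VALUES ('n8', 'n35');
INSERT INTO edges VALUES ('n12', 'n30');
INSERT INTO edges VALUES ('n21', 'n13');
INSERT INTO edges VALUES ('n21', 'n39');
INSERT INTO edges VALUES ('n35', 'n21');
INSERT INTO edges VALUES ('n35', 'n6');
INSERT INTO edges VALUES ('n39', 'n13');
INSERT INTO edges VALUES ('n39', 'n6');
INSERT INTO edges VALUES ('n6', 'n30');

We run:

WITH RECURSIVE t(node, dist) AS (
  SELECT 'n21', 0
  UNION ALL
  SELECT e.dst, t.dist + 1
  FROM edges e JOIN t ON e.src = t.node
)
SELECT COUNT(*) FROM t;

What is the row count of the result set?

6

Base: (n21, dist=0).
Iteration 1: edges from {n21} -> (n13, dist=1), (n39, dist=1).
Iteration 2: edges from {n13,n39} -> (n13, dist=2), (n6, dist=2).
Iteration 3: edges from {n13,n6} -> (n30, dist=3).
Iteration 4: no outgoing edges from {n30}; recursion stops.
Total rows emitted: 6.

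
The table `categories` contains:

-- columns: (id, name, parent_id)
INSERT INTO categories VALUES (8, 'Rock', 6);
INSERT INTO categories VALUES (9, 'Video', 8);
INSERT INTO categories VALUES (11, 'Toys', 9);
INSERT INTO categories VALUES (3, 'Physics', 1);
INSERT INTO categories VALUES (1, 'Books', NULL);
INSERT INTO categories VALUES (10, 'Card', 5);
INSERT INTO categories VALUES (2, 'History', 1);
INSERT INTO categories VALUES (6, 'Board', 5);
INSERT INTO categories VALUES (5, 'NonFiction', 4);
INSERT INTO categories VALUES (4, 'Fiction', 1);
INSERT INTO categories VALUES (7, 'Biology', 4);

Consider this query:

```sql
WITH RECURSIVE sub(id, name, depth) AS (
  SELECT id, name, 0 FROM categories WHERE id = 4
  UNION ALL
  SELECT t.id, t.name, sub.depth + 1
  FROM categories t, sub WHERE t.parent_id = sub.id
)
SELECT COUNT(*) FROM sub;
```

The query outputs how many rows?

8

Base: id=4 (Fiction) at depth 0.
Iteration 1: rows with parent_id in {4} -> NonFiction (id 5, depth 1), Biology (id 7, depth 1).
Iteration 2: rows with parent_id in {5,7} -> Board (id 6, depth 2), Card (id 10, depth 2).
Iteration 3: rows with parent_id in {6,10} -> Rock (id 8, depth 3).
Iteration 4: rows with parent_id in {8} -> Video (id 9, depth 4).
Iteration 5: rows with parent_id in {9} -> Toys (id 11, depth 5).
Iteration 6: no rows with parent_id in {11}; recursion stops.
Total rows emitted: 8.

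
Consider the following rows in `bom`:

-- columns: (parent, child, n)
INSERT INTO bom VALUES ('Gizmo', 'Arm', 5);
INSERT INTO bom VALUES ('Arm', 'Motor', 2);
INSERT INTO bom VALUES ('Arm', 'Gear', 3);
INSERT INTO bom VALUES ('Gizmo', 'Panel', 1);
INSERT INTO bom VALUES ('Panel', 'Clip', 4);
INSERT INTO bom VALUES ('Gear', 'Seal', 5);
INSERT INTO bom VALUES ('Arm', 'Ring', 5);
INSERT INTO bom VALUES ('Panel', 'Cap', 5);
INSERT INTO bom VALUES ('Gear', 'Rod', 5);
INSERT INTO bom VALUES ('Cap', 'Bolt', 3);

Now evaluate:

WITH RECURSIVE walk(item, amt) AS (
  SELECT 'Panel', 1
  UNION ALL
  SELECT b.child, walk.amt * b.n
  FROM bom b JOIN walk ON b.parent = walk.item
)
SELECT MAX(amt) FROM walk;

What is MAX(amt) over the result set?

15

Base: (Panel, amt=1).
Iteration 1: components of {Panel} -> Cap = 1*5 = 5, Clip = 1*4 = 4.
Iteration 2: components of {Cap,Clip} -> Bolt = 5*3 = 15.
Iteration 3: no further components; recursion stops.
amt values: 1, 4, 5, 15; the maximum is 15.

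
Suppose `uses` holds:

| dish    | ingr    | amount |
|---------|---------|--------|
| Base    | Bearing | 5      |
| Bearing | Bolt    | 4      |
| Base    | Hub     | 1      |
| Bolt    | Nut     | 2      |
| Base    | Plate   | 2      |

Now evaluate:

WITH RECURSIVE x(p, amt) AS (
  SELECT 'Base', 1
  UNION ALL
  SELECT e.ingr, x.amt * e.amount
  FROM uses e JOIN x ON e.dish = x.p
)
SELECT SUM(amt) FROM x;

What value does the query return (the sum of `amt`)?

69

Base: (Base, amt=1).
Iteration 1: components of {Base} -> Bearing = 1*5 = 5, Hub = 1*1 = 1, Plate = 1*2 = 2.
Iteration 2: components of {Bearing,Hub,Plate} -> Bolt = 5*4 = 20.
Iteration 3: components of {Bolt} -> Nut = 20*2 = 40.
Iteration 4: no further components; recursion stops.
SUM(amt) = 1 + 5 + 1 + 2 + 20 + 40 = 69.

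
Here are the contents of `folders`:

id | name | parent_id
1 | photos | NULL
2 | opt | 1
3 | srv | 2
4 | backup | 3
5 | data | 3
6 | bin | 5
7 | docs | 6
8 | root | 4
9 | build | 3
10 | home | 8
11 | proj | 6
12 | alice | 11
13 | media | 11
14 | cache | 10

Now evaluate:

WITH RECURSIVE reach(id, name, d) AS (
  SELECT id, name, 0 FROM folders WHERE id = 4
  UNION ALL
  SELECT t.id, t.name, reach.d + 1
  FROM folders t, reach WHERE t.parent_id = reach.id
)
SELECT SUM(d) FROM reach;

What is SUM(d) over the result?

Base: id=4 (backup) at d 0.
Iteration 1: rows with parent_id in {4} -> root (id 8, d 1).
Iteration 2: rows with parent_id in {8} -> home (id 10, d 2).
Iteration 3: rows with parent_id in {10} -> cache (id 14, d 3).
Iteration 4: no rows with parent_id in {14}; recursion stops.
SUM(d) = 0 + 1 + 2 + 3 = 6.

6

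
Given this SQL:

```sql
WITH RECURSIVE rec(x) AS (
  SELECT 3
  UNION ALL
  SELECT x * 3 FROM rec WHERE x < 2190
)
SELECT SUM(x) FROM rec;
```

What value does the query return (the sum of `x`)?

Base: x=3.
Iteration 1: 3 < 2190 holds -> x = 3 * 3 = 9.
Iteration 2: 9 < 2190 holds -> x = 9 * 3 = 27.
Iteration 3: 27 < 2190 holds -> x = 27 * 3 = 81.
Iteration 4: 81 < 2190 holds -> x = 81 * 3 = 243.
Iteration 5: 243 < 2190 holds -> x = 243 * 3 = 729.
Iteration 6: 729 < 2190 holds -> x = 729 * 3 = 2187.
Iteration 7: 2187 < 2190 holds -> x = 2187 * 3 = 6561.
Iteration 8: 6561 < 2190 fails; recursion stops.
SUM(x) = 3 + 9 + 27 + 81 + 243 + 729 + 2187 + 6561 = 9840.

9840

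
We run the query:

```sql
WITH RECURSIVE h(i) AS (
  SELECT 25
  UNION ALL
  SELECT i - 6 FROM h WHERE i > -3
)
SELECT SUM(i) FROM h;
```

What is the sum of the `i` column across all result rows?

Base: i=25.
Iteration 1: 25 > -3 holds -> i = 25 - 6 = 19.
Iteration 2: 19 > -3 holds -> i = 19 - 6 = 13.
Iteration 3: 13 > -3 holds -> i = 13 - 6 = 7.
Iteration 4: 7 > -3 holds -> i = 7 - 6 = 1.
Iteration 5: 1 > -3 holds -> i = 1 - 6 = -5.
Iteration 6: -5 > -3 fails; recursion stops.
SUM(i) = 25 + 19 + 13 + 7 + 1 + -5 = 60.

60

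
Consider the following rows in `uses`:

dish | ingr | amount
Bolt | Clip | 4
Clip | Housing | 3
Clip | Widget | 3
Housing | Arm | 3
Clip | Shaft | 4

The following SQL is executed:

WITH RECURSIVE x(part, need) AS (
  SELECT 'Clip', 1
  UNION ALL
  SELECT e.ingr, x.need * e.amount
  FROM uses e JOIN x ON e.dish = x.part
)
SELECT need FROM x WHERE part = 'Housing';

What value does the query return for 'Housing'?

Base: (Clip, need=1).
Iteration 1: components of {Clip} -> Housing = 1*3 = 3, Shaft = 1*4 = 4, Widget = 1*3 = 3.
Iteration 2: components of {Housing,Shaft,Widget} -> Arm = 3*3 = 9.
Iteration 3: no further components; recursion stops.

3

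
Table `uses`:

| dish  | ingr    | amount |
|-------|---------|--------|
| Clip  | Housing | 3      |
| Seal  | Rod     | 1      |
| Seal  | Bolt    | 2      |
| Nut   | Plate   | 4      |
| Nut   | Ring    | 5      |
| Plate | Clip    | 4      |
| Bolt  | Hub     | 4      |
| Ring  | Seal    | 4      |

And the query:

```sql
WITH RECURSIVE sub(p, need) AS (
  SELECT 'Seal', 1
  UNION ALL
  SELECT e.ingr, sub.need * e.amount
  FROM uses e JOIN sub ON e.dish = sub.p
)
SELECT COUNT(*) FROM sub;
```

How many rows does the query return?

Base: (Seal, need=1).
Iteration 1: components of {Seal} -> Bolt = 1*2 = 2, Rod = 1*1 = 1.
Iteration 2: components of {Bolt,Rod} -> Hub = 2*4 = 8.
Iteration 3: no further components; recursion stops.
Total rows emitted: 4.

4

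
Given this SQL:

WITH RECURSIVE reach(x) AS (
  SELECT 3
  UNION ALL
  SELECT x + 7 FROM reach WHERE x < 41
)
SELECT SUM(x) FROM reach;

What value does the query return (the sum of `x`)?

Base: x=3.
Iteration 1: 3 < 41 holds -> x = 3 + 7 = 10.
Iteration 2: 10 < 41 holds -> x = 10 + 7 = 17.
Iteration 3: 17 < 41 holds -> x = 17 + 7 = 24.
Iteration 4: 24 < 41 holds -> x = 24 + 7 = 31.
Iteration 5: 31 < 41 holds -> x = 31 + 7 = 38.
Iteration 6: 38 < 41 holds -> x = 38 + 7 = 45.
Iteration 7: 45 < 41 fails; recursion stops.
SUM(x) = 3 + 10 + 17 + 24 + 31 + 38 + 45 = 168.

168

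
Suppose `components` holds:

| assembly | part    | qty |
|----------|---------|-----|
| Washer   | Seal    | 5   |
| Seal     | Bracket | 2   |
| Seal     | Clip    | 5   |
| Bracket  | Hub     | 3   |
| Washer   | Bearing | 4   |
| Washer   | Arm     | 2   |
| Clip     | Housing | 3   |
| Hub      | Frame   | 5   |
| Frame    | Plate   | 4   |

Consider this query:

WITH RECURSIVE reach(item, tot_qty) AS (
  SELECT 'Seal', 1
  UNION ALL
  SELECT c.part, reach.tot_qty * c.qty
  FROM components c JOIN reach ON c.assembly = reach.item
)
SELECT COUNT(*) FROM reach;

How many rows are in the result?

7

Base: (Seal, tot_qty=1).
Iteration 1: components of {Seal} -> Bracket = 1*2 = 2, Clip = 1*5 = 5.
Iteration 2: components of {Bracket,Clip} -> Housing = 5*3 = 15, Hub = 2*3 = 6.
Iteration 3: components of {Housing,Hub} -> Frame = 6*5 = 30.
Iteration 4: components of {Frame} -> Plate = 30*4 = 120.
Iteration 5: no further components; recursion stops.
Total rows emitted: 7.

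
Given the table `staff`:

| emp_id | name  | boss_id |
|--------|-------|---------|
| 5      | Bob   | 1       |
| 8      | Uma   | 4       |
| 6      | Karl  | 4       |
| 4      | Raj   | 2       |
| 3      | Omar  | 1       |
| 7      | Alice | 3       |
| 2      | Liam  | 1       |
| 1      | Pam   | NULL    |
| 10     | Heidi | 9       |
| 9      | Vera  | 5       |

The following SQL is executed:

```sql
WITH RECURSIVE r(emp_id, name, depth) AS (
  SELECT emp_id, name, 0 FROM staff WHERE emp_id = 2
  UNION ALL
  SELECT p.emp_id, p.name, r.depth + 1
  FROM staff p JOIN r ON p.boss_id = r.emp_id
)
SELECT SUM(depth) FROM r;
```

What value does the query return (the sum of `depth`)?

Base: emp_id=2 (Liam) at depth 0.
Iteration 1: rows with boss_id in {2} -> Raj (id 4, depth 1).
Iteration 2: rows with boss_id in {4} -> Karl (id 6, depth 2), Uma (id 8, depth 2).
Iteration 3: no rows with boss_id in {6,8}; recursion stops.
SUM(depth) = 0 + 1 + 2 + 2 = 5.

5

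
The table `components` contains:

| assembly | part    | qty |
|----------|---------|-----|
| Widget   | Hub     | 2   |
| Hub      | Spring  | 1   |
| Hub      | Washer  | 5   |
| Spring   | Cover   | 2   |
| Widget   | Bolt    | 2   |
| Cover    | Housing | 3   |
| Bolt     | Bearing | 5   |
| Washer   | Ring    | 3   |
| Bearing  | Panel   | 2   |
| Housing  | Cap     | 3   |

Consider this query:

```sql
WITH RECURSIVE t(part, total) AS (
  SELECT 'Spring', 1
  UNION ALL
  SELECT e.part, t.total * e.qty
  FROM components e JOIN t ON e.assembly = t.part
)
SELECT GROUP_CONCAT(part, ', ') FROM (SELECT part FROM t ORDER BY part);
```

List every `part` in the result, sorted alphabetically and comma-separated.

Base: (Spring, total=1).
Iteration 1: components of {Spring} -> Cover = 1*2 = 2.
Iteration 2: components of {Cover} -> Housing = 2*3 = 6.
Iteration 3: components of {Housing} -> Cap = 6*3 = 18.
Iteration 4: no further components; recursion stops.

Cap, Cover, Housing, Spring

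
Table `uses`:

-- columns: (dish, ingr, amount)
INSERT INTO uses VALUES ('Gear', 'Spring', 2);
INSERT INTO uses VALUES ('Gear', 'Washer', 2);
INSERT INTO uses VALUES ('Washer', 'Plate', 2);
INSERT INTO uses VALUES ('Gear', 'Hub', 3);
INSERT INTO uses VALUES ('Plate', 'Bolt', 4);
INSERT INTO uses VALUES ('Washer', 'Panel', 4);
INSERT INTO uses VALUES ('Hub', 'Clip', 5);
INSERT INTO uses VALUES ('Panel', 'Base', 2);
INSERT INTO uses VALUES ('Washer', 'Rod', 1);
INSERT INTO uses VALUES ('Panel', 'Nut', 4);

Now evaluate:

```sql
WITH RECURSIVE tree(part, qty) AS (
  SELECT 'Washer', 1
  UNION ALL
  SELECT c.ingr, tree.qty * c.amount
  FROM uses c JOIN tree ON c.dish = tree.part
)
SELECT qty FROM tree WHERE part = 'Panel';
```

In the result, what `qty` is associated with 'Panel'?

4

Base: (Washer, qty=1).
Iteration 1: components of {Washer} -> Panel = 1*4 = 4, Plate = 1*2 = 2, Rod = 1*1 = 1.
Iteration 2: components of {Panel,Plate,Rod} -> Base = 4*2 = 8, Bolt = 2*4 = 8, Nut = 4*4 = 16.
Iteration 3: no further components; recursion stops.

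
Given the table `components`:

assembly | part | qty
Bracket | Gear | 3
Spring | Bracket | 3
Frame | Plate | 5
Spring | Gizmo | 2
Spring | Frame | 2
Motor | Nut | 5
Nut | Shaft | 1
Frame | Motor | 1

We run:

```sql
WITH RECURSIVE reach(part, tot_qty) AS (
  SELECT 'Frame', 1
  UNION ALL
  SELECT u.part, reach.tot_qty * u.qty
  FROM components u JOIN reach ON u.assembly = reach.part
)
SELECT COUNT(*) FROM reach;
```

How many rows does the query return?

5

Base: (Frame, tot_qty=1).
Iteration 1: components of {Frame} -> Motor = 1*1 = 1, Plate = 1*5 = 5.
Iteration 2: components of {Motor,Plate} -> Nut = 1*5 = 5.
Iteration 3: components of {Nut} -> Shaft = 5*1 = 5.
Iteration 4: no further components; recursion stops.
Total rows emitted: 5.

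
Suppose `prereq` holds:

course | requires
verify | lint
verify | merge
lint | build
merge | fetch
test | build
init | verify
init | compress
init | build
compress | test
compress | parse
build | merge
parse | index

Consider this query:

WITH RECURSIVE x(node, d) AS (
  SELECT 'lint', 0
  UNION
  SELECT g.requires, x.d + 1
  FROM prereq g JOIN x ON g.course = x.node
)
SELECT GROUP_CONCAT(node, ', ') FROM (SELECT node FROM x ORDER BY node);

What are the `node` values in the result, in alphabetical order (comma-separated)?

build, fetch, lint, merge

Base: (lint, d=0).
Iteration 1: edges from {lint} -> (build, d=1).
Iteration 2: edges from {build} -> (merge, d=2).
Iteration 3: edges from {merge} -> (fetch, d=3).
Iteration 4: no outgoing edges from {fetch}; recursion stops.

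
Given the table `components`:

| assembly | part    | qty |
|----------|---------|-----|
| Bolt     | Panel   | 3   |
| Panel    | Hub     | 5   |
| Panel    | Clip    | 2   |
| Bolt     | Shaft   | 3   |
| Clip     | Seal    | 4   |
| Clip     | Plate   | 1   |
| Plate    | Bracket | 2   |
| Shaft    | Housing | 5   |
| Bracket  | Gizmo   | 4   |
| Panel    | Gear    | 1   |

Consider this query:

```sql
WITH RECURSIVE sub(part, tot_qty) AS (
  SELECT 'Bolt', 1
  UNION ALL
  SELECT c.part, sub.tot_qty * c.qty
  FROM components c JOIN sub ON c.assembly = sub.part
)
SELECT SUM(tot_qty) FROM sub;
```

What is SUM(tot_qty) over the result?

Base: (Bolt, tot_qty=1).
Iteration 1: components of {Bolt} -> Panel = 1*3 = 3, Shaft = 1*3 = 3.
Iteration 2: components of {Panel,Shaft} -> Clip = 3*2 = 6, Gear = 3*1 = 3, Housing = 3*5 = 15, Hub = 3*5 = 15.
Iteration 3: components of {Clip,Gear,Housing,Hub} -> Plate = 6*1 = 6, Seal = 6*4 = 24.
Iteration 4: components of {Plate,Seal} -> Bracket = 6*2 = 12.
Iteration 5: components of {Bracket} -> Gizmo = 12*4 = 48.
Iteration 6: no further components; recursion stops.
SUM(tot_qty) = 1 + 3 + 3 + 15 + 6 + 3 + 15 + 24 + 6 + 12 + 48 = 136.

136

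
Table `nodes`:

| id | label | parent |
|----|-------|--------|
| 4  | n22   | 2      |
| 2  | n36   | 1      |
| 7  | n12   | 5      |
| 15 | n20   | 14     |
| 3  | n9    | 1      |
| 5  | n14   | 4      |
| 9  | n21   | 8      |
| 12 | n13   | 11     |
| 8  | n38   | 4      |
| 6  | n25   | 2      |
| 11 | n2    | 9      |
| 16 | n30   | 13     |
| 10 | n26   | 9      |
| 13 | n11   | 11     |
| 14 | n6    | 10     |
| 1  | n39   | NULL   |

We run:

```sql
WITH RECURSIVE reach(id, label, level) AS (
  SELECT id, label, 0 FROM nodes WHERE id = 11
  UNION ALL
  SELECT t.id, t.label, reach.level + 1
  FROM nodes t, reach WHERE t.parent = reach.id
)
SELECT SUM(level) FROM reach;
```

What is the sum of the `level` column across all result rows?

Base: id=11 (n2) at level 0.
Iteration 1: rows with parent in {11} -> n13 (id 12, level 1), n11 (id 13, level 1).
Iteration 2: rows with parent in {12,13} -> n30 (id 16, level 2).
Iteration 3: no rows with parent in {16}; recursion stops.
SUM(level) = 0 + 1 + 1 + 2 = 4.

4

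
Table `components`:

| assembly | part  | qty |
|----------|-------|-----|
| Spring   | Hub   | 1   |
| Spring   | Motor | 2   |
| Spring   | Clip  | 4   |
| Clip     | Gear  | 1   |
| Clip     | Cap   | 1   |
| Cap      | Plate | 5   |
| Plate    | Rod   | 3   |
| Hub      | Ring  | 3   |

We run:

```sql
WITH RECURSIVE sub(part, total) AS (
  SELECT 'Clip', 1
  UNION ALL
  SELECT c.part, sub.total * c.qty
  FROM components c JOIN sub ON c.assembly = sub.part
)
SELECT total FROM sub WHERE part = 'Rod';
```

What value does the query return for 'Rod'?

15

Base: (Clip, total=1).
Iteration 1: components of {Clip} -> Cap = 1*1 = 1, Gear = 1*1 = 1.
Iteration 2: components of {Cap,Gear} -> Plate = 1*5 = 5.
Iteration 3: components of {Plate} -> Rod = 5*3 = 15.
Iteration 4: no further components; recursion stops.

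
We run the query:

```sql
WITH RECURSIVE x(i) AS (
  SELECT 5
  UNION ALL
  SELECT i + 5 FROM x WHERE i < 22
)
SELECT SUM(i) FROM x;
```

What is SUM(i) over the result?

75

Base: i=5.
Iteration 1: 5 < 22 holds -> i = 5 + 5 = 10.
Iteration 2: 10 < 22 holds -> i = 10 + 5 = 15.
Iteration 3: 15 < 22 holds -> i = 15 + 5 = 20.
Iteration 4: 20 < 22 holds -> i = 20 + 5 = 25.
Iteration 5: 25 < 22 fails; recursion stops.
SUM(i) = 5 + 10 + 15 + 20 + 25 = 75.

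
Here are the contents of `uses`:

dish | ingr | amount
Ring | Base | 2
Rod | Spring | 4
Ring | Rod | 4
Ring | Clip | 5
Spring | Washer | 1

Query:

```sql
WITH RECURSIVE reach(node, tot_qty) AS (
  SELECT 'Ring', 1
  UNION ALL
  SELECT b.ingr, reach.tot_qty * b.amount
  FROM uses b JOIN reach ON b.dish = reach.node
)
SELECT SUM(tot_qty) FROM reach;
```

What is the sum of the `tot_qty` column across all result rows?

44

Base: (Ring, tot_qty=1).
Iteration 1: components of {Ring} -> Base = 1*2 = 2, Clip = 1*5 = 5, Rod = 1*4 = 4.
Iteration 2: components of {Base,Clip,Rod} -> Spring = 4*4 = 16.
Iteration 3: components of {Spring} -> Washer = 16*1 = 16.
Iteration 4: no further components; recursion stops.
SUM(tot_qty) = 1 + 4 + 5 + 2 + 16 + 16 = 44.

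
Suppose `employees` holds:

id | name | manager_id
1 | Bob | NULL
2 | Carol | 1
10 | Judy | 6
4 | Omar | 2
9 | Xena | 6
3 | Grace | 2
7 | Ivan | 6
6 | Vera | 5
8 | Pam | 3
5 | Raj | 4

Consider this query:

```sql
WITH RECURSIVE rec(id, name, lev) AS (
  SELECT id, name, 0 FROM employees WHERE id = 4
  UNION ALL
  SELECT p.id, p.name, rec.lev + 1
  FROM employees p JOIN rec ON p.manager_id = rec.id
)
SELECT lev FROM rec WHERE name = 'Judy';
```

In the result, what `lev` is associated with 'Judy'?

Base: id=4 (Omar) at lev 0.
Iteration 1: rows with manager_id in {4} -> Raj (id 5, lev 1).
Iteration 2: rows with manager_id in {5} -> Vera (id 6, lev 2).
Iteration 3: rows with manager_id in {6} -> Ivan (id 7, lev 3), Xena (id 9, lev 3), Judy (id 10, lev 3).
Iteration 4: no rows with manager_id in {7,9,10}; recursion stops.

3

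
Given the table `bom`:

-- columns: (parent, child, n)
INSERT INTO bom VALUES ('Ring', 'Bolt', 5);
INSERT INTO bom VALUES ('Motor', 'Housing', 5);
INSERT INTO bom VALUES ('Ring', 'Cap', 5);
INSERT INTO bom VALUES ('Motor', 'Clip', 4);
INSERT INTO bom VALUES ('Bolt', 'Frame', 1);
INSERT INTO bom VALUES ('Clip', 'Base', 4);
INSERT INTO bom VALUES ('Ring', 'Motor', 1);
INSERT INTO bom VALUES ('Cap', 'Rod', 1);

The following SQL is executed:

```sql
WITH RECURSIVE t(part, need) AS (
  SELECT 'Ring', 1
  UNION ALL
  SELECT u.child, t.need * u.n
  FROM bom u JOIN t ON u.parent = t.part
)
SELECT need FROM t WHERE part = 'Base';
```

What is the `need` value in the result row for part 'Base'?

16

Base: (Ring, need=1).
Iteration 1: components of {Ring} -> Bolt = 1*5 = 5, Cap = 1*5 = 5, Motor = 1*1 = 1.
Iteration 2: components of {Bolt,Cap,Motor} -> Clip = 1*4 = 4, Frame = 5*1 = 5, Housing = 1*5 = 5, Rod = 5*1 = 5.
Iteration 3: components of {Clip,Frame,Housing,Rod} -> Base = 4*4 = 16.
Iteration 4: no further components; recursion stops.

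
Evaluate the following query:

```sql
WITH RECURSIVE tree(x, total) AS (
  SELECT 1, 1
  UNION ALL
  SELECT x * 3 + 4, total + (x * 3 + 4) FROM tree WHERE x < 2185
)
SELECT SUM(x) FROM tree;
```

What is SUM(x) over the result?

3265

Base: x=1, total=1.
Iteration 1: 1 < 2185 holds -> x = 1 * 3 + 4 = 7, total = 1 + 7 = 8.
Iteration 2: 7 < 2185 holds -> x = 7 * 3 + 4 = 25, total = 8 + 25 = 33.
Iteration 3: 25 < 2185 holds -> x = 25 * 3 + 4 = 79, total = 33 + 79 = 112.
Iteration 4: 79 < 2185 holds -> x = 79 * 3 + 4 = 241, total = 112 + 241 = 353.
Iteration 5: 241 < 2185 holds -> x = 241 * 3 + 4 = 727, total = 353 + 727 = 1080.
Iteration 6: 727 < 2185 holds -> x = 727 * 3 + 4 = 2185, total = 1080 + 2185 = 3265.
Iteration 7: 2185 < 2185 fails; recursion stops.
SUM(x) = 1 + 7 + 25 + 79 + 241 + 727 + 2185 = 3265.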